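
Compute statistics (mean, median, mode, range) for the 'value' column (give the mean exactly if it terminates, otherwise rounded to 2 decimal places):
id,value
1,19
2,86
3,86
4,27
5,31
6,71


Data: [19, 86, 86, 27, 31, 71]
Count: 6
Sum: 320
Mean: 320/6 ≈ 53.33 (rounded to 2 decimal places)
Sorted: [19, 27, 31, 71, 86, 86]
Median: 51.0
Mode: 86 (2 times)
Range: 86 - 19 = 67
Min: 19, Max: 86

mean≈53.33, median=51.0, mode=86, range=67


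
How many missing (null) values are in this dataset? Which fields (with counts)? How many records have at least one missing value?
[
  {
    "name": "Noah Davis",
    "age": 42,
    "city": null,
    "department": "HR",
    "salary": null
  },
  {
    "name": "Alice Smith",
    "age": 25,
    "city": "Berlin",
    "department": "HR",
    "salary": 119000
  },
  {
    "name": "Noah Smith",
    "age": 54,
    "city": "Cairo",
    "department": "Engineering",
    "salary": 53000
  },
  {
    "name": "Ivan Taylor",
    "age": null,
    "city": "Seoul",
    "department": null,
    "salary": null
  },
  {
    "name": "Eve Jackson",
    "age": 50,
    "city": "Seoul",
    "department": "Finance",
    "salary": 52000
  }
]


Checking for missing (null) values in 5 records:

  Noah Davis: city, salary
  Alice Smith: complete
  Noah Smith: complete
  Ivan Taylor: age, department, salary
  Eve Jackson: complete

Per field:
  name: 0 missing
  age: 1 missing
  city: 1 missing
  department: 1 missing
  salary: 2 missing

Total missing values: 5
Records with any missing: 2

5 missing values (age: 1, city: 1, department: 1, salary: 2); 2 incomplete records


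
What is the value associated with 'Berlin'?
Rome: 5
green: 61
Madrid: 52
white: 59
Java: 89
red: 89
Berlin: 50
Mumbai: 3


Looking up key 'Berlin'
Value: 50

50


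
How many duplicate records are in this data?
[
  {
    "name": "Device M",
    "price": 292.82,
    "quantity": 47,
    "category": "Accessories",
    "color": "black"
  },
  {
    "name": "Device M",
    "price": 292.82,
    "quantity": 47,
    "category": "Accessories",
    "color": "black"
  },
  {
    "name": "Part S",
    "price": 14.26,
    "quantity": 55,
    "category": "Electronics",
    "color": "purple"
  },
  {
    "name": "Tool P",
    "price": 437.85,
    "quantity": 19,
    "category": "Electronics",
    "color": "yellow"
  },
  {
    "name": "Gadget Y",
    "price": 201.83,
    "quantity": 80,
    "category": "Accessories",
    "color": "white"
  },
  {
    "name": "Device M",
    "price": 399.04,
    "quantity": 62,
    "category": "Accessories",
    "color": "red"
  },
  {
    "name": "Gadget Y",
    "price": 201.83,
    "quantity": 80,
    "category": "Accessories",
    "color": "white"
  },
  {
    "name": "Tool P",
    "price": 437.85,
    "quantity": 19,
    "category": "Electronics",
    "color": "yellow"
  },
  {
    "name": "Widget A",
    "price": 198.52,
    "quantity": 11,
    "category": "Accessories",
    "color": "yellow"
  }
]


Checking 9 records for duplicates:

  Row 1: Device M ($292.82, qty 47)
  Row 2: Device M ($292.82, qty 47) <-- DUPLICATE
  Row 3: Part S ($14.26, qty 55)
  Row 4: Tool P ($437.85, qty 19)
  Row 5: Gadget Y ($201.83, qty 80)
  Row 6: Device M ($399.04, qty 62)
  Row 7: Gadget Y ($201.83, qty 80) <-- DUPLICATE
  Row 8: Tool P ($437.85, qty 19) <-- DUPLICATE
  Row 9: Widget A ($198.52, qty 11)

Duplicates found: 3
Unique records: 6

3 duplicates, 6 unique


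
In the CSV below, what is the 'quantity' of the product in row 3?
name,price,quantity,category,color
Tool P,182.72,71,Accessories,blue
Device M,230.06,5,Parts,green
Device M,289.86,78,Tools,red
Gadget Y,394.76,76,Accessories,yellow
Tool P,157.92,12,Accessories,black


Query: Row 3 ('Device M'), column 'quantity'
Value: 78

78


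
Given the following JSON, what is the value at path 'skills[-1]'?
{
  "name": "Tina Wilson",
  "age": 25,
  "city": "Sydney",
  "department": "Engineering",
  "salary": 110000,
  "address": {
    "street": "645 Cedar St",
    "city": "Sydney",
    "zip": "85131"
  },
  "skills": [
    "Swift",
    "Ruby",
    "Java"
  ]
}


Query: skills[-1]
Path: skills -> last element
Value: Java

Java


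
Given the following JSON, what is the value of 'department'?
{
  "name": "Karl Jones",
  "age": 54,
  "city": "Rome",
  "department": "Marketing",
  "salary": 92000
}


Looking up field 'department'
Value: Marketing

Marketing


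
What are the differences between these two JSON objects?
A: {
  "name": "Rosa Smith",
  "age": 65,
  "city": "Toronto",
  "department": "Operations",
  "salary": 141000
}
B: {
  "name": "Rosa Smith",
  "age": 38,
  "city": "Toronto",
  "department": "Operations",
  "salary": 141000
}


Comparing each field (in key order):
  name: same
  age: DIFFERENT
  city: same
  department: same
  salary: same
Differences:
  age: 65 -> 38

1 field(s) changed

1 change: age


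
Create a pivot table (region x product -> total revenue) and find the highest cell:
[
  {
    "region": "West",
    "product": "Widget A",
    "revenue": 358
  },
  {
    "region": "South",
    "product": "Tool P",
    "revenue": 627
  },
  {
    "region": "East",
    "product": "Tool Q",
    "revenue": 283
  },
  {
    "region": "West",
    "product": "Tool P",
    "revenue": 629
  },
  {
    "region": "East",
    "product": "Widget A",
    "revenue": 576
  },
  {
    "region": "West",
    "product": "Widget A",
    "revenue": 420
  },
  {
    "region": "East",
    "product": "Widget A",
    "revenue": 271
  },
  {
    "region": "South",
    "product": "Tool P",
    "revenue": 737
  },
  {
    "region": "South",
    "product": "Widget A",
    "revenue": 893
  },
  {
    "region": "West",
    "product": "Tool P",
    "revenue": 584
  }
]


Pivot: region (rows) x product (columns) -> total revenue

     Tool P        Tool Q        Widget A    
East             0           283           847  
South         1364             0           893  
West          1213             0           778  

Highest: South / Tool P = $1364

South / Tool P = $1364


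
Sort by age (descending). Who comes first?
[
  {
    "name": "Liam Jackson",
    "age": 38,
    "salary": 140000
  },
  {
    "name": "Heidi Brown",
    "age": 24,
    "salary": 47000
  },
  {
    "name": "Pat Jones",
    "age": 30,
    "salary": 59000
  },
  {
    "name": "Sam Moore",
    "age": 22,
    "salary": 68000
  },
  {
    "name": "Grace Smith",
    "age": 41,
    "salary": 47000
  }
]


Sort by: age (descending)

Sorted order:
  1. Grace Smith (age = 41)
  2. Liam Jackson (age = 38)
  3. Pat Jones (age = 30)
  4. Heidi Brown (age = 24)
  5. Sam Moore (age = 22)

First: Grace Smith

Grace Smith


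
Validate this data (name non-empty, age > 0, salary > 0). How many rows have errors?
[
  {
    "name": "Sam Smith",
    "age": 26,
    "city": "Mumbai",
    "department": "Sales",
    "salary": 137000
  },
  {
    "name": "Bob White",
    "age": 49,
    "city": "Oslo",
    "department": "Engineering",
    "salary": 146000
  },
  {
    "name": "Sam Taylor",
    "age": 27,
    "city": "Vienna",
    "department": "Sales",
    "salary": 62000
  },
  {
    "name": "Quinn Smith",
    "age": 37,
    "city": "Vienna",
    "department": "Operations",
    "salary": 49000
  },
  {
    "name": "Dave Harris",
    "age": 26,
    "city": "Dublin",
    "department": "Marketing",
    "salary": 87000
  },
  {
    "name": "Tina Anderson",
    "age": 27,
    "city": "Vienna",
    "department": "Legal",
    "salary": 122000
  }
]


Validating 6 records:
Rules: name non-empty, age > 0, salary > 0

  Row 1 (Sam Smith): OK
  Row 2 (Bob White): OK
  Row 3 (Sam Taylor): OK
  Row 4 (Quinn Smith): OK
  Row 5 (Dave Harris): OK
  Row 6 (Tina Anderson): OK

Total errors: 0

0 errors


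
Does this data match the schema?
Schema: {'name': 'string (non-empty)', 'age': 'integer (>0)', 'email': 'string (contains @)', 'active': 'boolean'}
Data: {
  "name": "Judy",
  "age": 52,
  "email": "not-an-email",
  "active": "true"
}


Validating each field against schema:
  name: OK (non-empty string)
  age: OK (positive integer)
  email: FAIL ("not-an-email" does not contain @)
  active: FAIL ("true" is not a boolean)

Result: INVALID (2 errors: email, active)

INVALID (2 errors: email, active)


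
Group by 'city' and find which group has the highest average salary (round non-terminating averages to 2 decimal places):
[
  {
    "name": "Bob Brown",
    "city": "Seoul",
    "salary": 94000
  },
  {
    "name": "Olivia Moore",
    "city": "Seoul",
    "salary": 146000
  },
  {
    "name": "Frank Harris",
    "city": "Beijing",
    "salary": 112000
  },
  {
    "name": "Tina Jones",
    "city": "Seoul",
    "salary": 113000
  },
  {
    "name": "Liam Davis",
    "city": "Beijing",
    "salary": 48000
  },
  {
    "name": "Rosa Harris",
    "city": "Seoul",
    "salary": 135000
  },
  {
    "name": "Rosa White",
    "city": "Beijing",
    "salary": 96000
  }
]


Group by: city

Groups:
  Beijing: 3 people, avg salary = 256000/3 ≈ $85333.33
  Seoul: 4 people, avg salary = 488000/4 = $122000

Highest average salary: Seoul ($122000)

Seoul ($122000)


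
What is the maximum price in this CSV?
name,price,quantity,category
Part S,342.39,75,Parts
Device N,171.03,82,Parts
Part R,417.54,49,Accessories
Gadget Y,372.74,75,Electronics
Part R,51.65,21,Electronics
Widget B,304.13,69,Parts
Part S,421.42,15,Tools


Computing maximum price:
Values: [342.39, 171.03, 417.54, 372.74, 51.65, 304.13, 421.42]
Max = 421.42

421.42


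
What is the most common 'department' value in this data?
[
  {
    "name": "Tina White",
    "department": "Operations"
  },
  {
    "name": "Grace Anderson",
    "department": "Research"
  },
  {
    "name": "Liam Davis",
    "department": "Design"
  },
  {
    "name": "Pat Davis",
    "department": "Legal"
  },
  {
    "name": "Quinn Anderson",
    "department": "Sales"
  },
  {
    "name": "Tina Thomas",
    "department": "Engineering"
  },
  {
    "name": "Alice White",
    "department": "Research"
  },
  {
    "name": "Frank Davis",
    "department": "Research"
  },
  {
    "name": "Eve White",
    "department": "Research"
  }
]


Counting 'department' values across 9 records:

  Research: 4 ####
  Operations: 1 #
  Design: 1 #
  Legal: 1 #
  Sales: 1 #
  Engineering: 1 #

Most common: Research (4 times)

Research (4 times)


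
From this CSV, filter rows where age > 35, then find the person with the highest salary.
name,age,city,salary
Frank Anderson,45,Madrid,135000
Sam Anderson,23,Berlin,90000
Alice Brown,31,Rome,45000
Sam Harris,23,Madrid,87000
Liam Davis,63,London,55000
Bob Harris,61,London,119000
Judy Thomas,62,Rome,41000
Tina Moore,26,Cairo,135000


Filter: age > 35
Sort by: salary (descending)

Filtered records (4):
  Frank Anderson, age 45, salary $135000
  Bob Harris, age 61, salary $119000
  Liam Davis, age 63, salary $55000
  Judy Thomas, age 62, salary $41000

Highest salary: Frank Anderson ($135000)

Frank Anderson


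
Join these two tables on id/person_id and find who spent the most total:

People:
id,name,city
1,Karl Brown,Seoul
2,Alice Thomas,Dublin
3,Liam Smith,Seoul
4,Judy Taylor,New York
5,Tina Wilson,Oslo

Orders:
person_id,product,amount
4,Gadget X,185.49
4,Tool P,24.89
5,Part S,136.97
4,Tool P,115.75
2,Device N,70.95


Join on: people.id = orders.person_id

Joined rows:
  Judy Taylor (New York) bought Gadget X for $185.49
  Judy Taylor (New York) bought Tool P for $24.89
  Tina Wilson (Oslo) bought Part S for $136.97
  Judy Taylor (New York) bought Tool P for $115.75
  Alice Thomas (Dublin) bought Device N for $70.95

Total per person:
  Judy Taylor: $326.13
  Tina Wilson: $136.97
  Alice Thomas: $70.95

Top spender: Judy Taylor ($326.13)

Judy Taylor ($326.13)


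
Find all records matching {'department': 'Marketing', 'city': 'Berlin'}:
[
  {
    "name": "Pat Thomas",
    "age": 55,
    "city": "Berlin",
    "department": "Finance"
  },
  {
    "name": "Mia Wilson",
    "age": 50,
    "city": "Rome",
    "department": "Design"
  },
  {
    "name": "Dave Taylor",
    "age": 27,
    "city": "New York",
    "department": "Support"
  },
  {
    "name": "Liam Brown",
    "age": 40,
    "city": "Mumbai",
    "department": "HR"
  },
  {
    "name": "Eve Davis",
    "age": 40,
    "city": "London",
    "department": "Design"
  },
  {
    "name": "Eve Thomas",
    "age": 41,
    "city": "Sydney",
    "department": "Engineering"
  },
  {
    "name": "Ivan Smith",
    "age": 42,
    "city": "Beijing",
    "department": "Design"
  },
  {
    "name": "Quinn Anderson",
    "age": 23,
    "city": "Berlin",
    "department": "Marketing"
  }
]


Search criteria: {'department': 'Marketing', 'city': 'Berlin'}

Checking 8 records:
  Pat Thomas: {department: Finance, city: Berlin}
  Mia Wilson: {department: Design, city: Rome}
  Dave Taylor: {department: Support, city: New York}
  Liam Brown: {department: HR, city: Mumbai}
  Eve Davis: {department: Design, city: London}
  Eve Thomas: {department: Engineering, city: Sydney}
  Ivan Smith: {department: Design, city: Beijing}
  Quinn Anderson: {department: Marketing, city: Berlin} <-- MATCH

Matches: ["Quinn Anderson"]

["Quinn Anderson"]


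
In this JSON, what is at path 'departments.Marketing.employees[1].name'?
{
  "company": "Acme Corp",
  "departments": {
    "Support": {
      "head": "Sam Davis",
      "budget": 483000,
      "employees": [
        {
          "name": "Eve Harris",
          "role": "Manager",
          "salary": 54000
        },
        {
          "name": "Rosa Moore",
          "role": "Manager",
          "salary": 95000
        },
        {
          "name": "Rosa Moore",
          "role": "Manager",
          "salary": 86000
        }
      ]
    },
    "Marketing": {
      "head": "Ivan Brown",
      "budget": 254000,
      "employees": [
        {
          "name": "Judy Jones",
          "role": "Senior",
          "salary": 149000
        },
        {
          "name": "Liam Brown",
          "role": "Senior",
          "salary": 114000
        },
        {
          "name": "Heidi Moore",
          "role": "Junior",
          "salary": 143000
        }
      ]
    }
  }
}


Path: departments.Marketing.employees[1].name

Navigate:
  -> departments
  -> Marketing
  -> employees[1].name = 'Liam Brown'

Liam Brown


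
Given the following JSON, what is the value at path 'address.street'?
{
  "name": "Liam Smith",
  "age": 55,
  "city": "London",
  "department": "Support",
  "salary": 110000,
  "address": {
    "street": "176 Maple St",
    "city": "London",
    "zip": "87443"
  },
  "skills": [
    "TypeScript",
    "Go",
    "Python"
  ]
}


Query: address.street
Path: address -> street
Value: 176 Maple St

176 Maple St


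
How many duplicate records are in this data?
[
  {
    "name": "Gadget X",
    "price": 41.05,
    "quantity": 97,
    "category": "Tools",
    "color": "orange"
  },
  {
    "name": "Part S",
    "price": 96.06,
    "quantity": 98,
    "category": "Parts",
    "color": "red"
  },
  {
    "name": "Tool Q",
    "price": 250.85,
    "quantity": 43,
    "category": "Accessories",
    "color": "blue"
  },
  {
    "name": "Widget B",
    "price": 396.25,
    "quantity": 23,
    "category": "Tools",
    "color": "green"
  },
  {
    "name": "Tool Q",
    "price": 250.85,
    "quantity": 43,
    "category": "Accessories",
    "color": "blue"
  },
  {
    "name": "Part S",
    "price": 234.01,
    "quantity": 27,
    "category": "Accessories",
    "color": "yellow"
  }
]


Checking 6 records for duplicates:

  Row 1: Gadget X ($41.05, qty 97)
  Row 2: Part S ($96.06, qty 98)
  Row 3: Tool Q ($250.85, qty 43)
  Row 4: Widget B ($396.25, qty 23)
  Row 5: Tool Q ($250.85, qty 43) <-- DUPLICATE
  Row 6: Part S ($234.01, qty 27)

Duplicates found: 1
Unique records: 5

1 duplicates, 5 unique


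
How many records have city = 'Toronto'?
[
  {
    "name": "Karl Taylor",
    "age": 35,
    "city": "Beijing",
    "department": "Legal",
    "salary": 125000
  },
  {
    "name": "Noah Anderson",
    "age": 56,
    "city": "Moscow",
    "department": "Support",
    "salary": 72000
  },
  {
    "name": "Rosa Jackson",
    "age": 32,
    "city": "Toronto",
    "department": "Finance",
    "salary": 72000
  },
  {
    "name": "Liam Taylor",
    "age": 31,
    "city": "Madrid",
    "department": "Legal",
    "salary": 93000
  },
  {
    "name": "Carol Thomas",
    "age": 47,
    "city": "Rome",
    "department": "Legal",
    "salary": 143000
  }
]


Data: 5 records
Condition: city = 'Toronto'

Checking each record:
  Karl Taylor: Beijing
  Noah Anderson: Moscow
  Rosa Jackson: Toronto MATCH
  Liam Taylor: Madrid
  Carol Thomas: Rome

Count: 1

1


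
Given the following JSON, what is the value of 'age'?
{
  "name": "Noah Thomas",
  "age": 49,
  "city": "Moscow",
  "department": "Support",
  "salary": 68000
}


Looking up field 'age'
Value: 49

49


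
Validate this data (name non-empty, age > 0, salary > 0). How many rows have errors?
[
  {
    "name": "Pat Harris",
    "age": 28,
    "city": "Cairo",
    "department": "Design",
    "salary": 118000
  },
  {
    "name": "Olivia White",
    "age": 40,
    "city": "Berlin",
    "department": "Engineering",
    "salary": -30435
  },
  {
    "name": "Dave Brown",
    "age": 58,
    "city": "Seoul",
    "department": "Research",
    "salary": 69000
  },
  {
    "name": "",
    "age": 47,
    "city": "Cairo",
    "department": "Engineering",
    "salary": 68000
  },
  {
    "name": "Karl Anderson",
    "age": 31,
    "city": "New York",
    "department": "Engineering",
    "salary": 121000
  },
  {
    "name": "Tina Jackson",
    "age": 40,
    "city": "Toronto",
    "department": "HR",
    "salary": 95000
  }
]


Validating 6 records:
Rules: name non-empty, age > 0, salary > 0

  Row 1 (Pat Harris): OK
  Row 2 (Olivia White): negative salary: -30435
  Row 3 (Dave Brown): OK
  Row 4 (???): empty name
  Row 5 (Karl Anderson): OK
  Row 6 (Tina Jackson): OK

Total errors: 2

2 errors


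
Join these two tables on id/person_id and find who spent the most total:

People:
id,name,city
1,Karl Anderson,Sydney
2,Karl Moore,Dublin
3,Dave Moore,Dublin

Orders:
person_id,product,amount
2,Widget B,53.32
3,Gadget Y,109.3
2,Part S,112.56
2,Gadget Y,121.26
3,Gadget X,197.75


Join on: people.id = orders.person_id

Joined rows:
  Karl Moore (Dublin) bought Widget B for $53.32
  Dave Moore (Dublin) bought Gadget Y for $109.3
  Karl Moore (Dublin) bought Part S for $112.56
  Karl Moore (Dublin) bought Gadget Y for $121.26
  Dave Moore (Dublin) bought Gadget X for $197.75

Total per person:
  Dave Moore: $307.05
  Karl Moore: $287.14

Top spender: Dave Moore ($307.05)

Dave Moore ($307.05)


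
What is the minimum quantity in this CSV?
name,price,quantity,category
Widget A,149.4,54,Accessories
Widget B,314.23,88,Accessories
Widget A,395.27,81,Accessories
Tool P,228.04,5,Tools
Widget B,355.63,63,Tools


Computing minimum quantity:
Values: [54, 88, 81, 5, 63]
Min = 5

5


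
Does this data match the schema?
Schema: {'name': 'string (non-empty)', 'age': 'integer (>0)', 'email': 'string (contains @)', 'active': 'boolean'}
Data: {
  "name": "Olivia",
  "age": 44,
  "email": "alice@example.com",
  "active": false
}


Validating each field against schema:
  name: OK (non-empty string)
  age: OK (positive integer)
  email: OK (string with @)
  active: OK (boolean)

Result: VALID

VALID


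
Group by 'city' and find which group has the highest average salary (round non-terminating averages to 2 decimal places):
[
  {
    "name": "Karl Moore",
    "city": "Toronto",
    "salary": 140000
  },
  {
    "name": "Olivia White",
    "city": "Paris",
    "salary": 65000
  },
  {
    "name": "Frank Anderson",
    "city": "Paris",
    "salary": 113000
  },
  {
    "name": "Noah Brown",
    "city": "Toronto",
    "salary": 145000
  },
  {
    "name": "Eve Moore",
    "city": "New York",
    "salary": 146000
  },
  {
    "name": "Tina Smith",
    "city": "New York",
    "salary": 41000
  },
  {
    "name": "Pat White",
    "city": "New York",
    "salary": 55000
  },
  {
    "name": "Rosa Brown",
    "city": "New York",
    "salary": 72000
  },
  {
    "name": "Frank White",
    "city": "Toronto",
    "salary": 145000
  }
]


Group by: city

Groups:
  New York: 4 people, avg salary = 314000/4 = $78500
  Paris: 2 people, avg salary = 178000/2 = $89000
  Toronto: 3 people, avg salary = 430000/3 ≈ $143333.33

Highest average salary: Toronto (≈$143333.33)

Toronto (≈$143333.33)


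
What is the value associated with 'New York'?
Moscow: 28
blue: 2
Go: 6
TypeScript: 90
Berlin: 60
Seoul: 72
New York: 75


Looking up key 'New York'
Value: 75

75


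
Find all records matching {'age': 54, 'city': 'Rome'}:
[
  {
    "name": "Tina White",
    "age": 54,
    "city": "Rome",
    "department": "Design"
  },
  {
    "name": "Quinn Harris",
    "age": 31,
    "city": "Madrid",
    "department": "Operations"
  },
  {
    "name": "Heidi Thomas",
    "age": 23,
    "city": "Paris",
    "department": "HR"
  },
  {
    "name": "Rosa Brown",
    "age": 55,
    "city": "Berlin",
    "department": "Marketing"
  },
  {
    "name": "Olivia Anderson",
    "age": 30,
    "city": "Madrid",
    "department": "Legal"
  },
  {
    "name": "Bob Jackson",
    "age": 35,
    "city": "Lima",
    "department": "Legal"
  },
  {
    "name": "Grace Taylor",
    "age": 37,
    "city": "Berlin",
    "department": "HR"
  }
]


Search criteria: {'age': 54, 'city': 'Rome'}

Checking 7 records:
  Tina White: {age: 54, city: Rome} <-- MATCH
  Quinn Harris: {age: 31, city: Madrid}
  Heidi Thomas: {age: 23, city: Paris}
  Rosa Brown: {age: 55, city: Berlin}
  Olivia Anderson: {age: 30, city: Madrid}
  Bob Jackson: {age: 35, city: Lima}
  Grace Taylor: {age: 37, city: Berlin}

Matches: ["Tina White"]

["Tina White"]


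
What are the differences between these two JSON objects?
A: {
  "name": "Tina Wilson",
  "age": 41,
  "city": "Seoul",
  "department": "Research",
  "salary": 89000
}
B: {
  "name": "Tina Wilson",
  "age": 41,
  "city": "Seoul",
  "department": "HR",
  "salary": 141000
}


Comparing each field (in key order):
  name: same
  age: same
  city: same
  department: DIFFERENT
  salary: DIFFERENT
Differences:
  department: Research -> HR
  salary: 89000 -> 141000

2 field(s) changed

2 changes: department, salary


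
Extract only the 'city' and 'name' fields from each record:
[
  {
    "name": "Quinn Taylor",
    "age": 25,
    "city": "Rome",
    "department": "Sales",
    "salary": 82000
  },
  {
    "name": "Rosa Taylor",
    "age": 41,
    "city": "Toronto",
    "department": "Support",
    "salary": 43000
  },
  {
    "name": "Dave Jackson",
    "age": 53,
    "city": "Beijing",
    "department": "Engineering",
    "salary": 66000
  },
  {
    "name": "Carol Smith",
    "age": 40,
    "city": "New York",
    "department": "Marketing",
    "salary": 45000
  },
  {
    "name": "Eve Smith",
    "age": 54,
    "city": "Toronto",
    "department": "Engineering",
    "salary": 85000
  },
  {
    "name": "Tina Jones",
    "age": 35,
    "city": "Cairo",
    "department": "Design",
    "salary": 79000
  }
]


Original: 6 records with fields: name, age, city, department, salary
Keep: ['city', 'name']
Drop: ['age', 'department', 'salary']
Result: 6 records, 2 fields each

[
  {
    "city": "Rome",
    "name": "Quinn Taylor"
  },
  {
    "city": "Toronto",
    "name": "Rosa Taylor"
  },
  {
    "city": "Beijing",
    "name": "Dave Jackson"
  },
  {
    "city": "New York",
    "name": "Carol Smith"
  },
  {
    "city": "Toronto",
    "name": "Eve Smith"
  },
  {
    "city": "Cairo",
    "name": "Tina Jones"
  }
]


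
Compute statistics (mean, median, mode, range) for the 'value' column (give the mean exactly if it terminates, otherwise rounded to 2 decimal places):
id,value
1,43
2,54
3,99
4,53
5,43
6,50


Data: [43, 54, 99, 53, 43, 50]
Count: 6
Sum: 342
Mean: 342/6 = 57
Sorted: [43, 43, 50, 53, 54, 99]
Median: 51.5
Mode: 43 (2 times)
Range: 99 - 43 = 56
Min: 43, Max: 99

mean=57, median=51.5, mode=43, range=56


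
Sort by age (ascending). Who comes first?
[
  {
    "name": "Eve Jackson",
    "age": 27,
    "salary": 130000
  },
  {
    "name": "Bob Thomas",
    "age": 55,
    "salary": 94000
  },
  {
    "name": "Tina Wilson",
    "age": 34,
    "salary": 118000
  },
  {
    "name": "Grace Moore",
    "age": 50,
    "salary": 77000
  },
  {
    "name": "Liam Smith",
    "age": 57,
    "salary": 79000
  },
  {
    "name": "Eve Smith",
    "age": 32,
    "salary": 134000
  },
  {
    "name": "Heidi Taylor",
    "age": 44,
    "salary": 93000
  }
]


Sort by: age (ascending)

Sorted order:
  1. Eve Jackson (age = 27)
  2. Eve Smith (age = 32)
  3. Tina Wilson (age = 34)
  4. Heidi Taylor (age = 44)
  5. Grace Moore (age = 50)
  6. Bob Thomas (age = 55)
  7. Liam Smith (age = 57)

First: Eve Jackson

Eve Jackson


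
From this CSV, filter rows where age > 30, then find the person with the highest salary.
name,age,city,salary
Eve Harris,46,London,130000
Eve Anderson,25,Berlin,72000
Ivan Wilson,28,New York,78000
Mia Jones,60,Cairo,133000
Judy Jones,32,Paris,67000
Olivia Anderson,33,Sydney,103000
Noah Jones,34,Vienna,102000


Filter: age > 30
Sort by: salary (descending)

Filtered records (5):
  Mia Jones, age 60, salary $133000
  Eve Harris, age 46, salary $130000
  Olivia Anderson, age 33, salary $103000
  Noah Jones, age 34, salary $102000
  Judy Jones, age 32, salary $67000

Highest salary: Mia Jones ($133000)

Mia Jones


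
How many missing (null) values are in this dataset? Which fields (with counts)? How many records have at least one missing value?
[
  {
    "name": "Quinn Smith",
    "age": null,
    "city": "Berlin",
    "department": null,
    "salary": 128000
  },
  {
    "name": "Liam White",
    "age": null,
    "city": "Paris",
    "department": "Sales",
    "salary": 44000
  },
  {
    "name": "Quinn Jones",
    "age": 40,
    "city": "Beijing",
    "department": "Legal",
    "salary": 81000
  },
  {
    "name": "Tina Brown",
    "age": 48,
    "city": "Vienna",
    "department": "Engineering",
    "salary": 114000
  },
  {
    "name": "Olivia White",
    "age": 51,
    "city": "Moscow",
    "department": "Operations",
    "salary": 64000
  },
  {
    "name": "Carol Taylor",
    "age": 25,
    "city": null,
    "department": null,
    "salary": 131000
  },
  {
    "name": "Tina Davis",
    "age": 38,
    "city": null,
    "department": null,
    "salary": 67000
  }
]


Checking for missing (null) values in 7 records:

  Quinn Smith: age, department
  Liam White: age
  Quinn Jones: complete
  Tina Brown: complete
  Olivia White: complete
  Carol Taylor: city, department
  Tina Davis: city, department

Per field:
  name: 0 missing
  age: 2 missing
  city: 2 missing
  department: 3 missing
  salary: 0 missing

Total missing values: 7
Records with any missing: 4

7 missing values (age: 2, city: 2, department: 3); 4 incomplete records


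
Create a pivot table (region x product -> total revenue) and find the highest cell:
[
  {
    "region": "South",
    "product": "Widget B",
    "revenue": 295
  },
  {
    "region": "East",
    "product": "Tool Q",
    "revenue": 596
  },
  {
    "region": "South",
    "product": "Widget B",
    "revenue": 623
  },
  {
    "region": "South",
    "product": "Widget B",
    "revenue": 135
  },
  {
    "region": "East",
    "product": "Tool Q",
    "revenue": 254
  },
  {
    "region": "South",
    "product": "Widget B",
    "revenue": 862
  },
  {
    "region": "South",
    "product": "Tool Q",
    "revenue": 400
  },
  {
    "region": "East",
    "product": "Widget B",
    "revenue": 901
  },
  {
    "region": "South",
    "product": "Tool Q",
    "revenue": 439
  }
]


Pivot: region (rows) x product (columns) -> total revenue

     Tool Q        Widget B    
East           850           901  
South          839          1915  

Highest: South / Widget B = $1915

South / Widget B = $1915


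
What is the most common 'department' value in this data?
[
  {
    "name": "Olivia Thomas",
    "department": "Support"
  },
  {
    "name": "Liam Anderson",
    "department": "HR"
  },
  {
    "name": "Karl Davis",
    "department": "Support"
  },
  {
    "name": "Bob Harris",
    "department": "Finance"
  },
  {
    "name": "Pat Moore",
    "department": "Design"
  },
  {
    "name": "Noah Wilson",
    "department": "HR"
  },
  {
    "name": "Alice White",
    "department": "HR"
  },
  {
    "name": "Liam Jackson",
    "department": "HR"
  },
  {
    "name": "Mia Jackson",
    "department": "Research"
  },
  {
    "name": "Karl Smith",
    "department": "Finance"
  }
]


Counting 'department' values across 10 records:

  HR: 4 ####
  Support: 2 ##
  Finance: 2 ##
  Design: 1 #
  Research: 1 #

Most common: HR (4 times)

HR (4 times)


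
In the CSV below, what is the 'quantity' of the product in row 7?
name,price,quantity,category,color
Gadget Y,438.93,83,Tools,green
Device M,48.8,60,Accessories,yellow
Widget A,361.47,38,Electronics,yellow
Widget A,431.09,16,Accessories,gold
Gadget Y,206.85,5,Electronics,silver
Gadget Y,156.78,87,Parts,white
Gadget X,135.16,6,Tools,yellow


Query: Row 7 ('Gadget X'), column 'quantity'
Value: 6

6


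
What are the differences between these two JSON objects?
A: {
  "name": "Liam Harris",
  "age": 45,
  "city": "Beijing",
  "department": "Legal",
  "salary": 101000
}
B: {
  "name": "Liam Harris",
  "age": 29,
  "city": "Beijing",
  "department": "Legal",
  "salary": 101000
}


Comparing each field (in key order):
  name: same
  age: DIFFERENT
  city: same
  department: same
  salary: same
Differences:
  age: 45 -> 29

1 field(s) changed

1 change: age


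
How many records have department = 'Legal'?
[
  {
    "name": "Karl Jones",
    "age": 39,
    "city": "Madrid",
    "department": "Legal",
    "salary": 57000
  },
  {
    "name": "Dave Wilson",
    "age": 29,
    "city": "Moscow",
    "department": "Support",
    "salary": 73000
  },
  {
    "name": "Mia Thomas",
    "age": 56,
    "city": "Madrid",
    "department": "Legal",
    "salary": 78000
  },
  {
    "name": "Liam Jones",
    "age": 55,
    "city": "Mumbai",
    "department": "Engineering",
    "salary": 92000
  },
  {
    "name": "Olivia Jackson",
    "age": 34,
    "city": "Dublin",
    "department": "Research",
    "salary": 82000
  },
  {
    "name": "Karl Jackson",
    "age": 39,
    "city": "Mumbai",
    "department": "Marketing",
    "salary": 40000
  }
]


Data: 6 records
Condition: department = 'Legal'

Checking each record:
  Karl Jones: Legal MATCH
  Dave Wilson: Support
  Mia Thomas: Legal MATCH
  Liam Jones: Engineering
  Olivia Jackson: Research
  Karl Jackson: Marketing

Count: 2

2


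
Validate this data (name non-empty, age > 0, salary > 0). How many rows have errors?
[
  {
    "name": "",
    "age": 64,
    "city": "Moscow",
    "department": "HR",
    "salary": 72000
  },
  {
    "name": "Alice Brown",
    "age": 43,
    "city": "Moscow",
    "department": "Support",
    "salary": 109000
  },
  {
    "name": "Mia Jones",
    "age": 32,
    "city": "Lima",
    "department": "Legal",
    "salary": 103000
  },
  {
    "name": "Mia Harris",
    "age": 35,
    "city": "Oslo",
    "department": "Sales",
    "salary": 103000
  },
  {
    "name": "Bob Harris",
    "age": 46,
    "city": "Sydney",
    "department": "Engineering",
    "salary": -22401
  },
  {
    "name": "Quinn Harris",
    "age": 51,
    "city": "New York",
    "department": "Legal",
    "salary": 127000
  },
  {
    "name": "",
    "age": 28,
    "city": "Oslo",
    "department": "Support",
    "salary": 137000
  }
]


Validating 7 records:
Rules: name non-empty, age > 0, salary > 0

  Row 1 (???): empty name
  Row 2 (Alice Brown): OK
  Row 3 (Mia Jones): OK
  Row 4 (Mia Harris): OK
  Row 5 (Bob Harris): negative salary: -22401
  Row 6 (Quinn Harris): OK
  Row 7 (???): empty name

Total errors: 3

3 errors


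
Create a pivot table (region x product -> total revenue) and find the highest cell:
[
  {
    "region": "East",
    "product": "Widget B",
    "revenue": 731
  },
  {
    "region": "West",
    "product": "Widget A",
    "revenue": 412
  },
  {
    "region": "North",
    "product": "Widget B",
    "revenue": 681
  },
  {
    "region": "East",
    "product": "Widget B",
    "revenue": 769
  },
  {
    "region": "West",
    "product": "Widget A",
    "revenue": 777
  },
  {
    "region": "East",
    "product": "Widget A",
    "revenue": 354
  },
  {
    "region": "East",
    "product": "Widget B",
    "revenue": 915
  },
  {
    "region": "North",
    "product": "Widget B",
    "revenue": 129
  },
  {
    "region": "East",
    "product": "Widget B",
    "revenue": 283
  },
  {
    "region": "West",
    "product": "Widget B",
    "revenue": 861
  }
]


Pivot: region (rows) x product (columns) -> total revenue

     Widget A      Widget B    
East           354          2698  
North            0           810  
West          1189           861  

Highest: East / Widget B = $2698

East / Widget B = $2698


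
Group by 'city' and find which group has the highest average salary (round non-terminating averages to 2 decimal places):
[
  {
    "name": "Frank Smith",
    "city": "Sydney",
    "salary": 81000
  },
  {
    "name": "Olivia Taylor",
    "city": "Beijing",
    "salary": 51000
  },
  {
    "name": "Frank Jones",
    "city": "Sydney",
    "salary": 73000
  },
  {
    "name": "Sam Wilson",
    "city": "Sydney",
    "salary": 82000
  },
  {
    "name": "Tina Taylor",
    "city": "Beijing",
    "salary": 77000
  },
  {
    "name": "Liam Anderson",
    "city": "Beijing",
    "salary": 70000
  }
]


Group by: city

Groups:
  Beijing: 3 people, avg salary = 198000/3 = $66000
  Sydney: 3 people, avg salary = 236000/3 ≈ $78666.67

Highest average salary: Sydney (≈$78666.67)

Sydney (≈$78666.67)


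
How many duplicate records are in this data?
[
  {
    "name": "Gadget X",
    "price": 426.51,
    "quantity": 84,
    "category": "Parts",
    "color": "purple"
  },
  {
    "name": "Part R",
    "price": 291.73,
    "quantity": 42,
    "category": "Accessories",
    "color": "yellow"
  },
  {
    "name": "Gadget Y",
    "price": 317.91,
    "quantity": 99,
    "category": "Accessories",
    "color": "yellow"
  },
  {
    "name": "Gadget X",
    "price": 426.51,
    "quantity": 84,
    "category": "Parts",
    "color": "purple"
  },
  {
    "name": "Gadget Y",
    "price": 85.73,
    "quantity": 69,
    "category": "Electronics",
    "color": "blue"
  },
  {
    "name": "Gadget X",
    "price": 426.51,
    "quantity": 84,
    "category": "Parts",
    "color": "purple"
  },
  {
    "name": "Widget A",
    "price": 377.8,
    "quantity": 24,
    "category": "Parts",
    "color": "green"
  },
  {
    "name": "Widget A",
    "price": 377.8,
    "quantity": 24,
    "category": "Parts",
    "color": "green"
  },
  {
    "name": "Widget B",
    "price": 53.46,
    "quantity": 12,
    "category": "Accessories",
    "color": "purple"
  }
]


Checking 9 records for duplicates:

  Row 1: Gadget X ($426.51, qty 84)
  Row 2: Part R ($291.73, qty 42)
  Row 3: Gadget Y ($317.91, qty 99)
  Row 4: Gadget X ($426.51, qty 84) <-- DUPLICATE
  Row 5: Gadget Y ($85.73, qty 69)
  Row 6: Gadget X ($426.51, qty 84) <-- DUPLICATE
  Row 7: Widget A ($377.8, qty 24)
  Row 8: Widget A ($377.8, qty 24) <-- DUPLICATE
  Row 9: Widget B ($53.46, qty 12)

Duplicates found: 3
Unique records: 6

3 duplicates, 6 unique


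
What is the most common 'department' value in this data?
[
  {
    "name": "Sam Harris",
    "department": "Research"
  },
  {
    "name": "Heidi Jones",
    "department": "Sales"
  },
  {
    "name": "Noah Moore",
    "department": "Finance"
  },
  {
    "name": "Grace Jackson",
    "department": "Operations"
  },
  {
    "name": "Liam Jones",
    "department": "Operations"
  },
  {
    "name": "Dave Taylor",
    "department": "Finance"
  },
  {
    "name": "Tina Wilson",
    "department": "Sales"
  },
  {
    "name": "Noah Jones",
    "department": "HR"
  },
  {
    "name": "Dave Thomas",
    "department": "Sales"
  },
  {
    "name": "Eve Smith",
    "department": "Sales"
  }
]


Counting 'department' values across 10 records:

  Sales: 4 ####
  Finance: 2 ##
  Operations: 2 ##
  Research: 1 #
  HR: 1 #

Most common: Sales (4 times)

Sales (4 times)


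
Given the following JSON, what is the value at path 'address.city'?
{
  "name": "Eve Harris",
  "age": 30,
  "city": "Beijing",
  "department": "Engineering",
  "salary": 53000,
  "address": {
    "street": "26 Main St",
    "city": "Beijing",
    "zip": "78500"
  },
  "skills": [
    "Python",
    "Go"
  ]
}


Query: address.city
Path: address -> city
Value: Beijing

Beijing


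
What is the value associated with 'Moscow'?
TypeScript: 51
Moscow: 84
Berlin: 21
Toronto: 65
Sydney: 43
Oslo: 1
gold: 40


Looking up key 'Moscow'
Value: 84

84


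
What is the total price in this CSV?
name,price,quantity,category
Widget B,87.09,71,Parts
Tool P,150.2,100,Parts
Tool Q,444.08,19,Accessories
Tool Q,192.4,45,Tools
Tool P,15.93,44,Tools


Computing total price:
Values: [87.09, 150.2, 444.08, 192.4, 15.93]
Sum = 889.70

889.70


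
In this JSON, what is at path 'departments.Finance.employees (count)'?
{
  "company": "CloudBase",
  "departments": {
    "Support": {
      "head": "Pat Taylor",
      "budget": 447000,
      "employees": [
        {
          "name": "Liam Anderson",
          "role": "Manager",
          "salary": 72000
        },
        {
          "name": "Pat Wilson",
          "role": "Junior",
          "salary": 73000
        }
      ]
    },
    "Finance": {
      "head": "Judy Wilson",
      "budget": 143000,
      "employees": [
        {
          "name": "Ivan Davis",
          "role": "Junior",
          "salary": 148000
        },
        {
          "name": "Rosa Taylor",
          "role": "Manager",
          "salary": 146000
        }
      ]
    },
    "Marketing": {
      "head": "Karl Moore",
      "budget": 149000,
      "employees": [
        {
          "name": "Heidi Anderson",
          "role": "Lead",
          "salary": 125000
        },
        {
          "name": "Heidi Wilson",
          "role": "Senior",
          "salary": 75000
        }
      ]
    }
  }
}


Path: departments.Finance.employees (count)

Navigate:
  -> departments
  -> Finance
  -> employees (array, length 2)

2


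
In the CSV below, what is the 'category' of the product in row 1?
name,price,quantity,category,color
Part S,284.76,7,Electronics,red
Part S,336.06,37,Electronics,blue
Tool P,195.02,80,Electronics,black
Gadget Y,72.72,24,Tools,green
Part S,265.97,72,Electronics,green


Query: Row 1 ('Part S'), column 'category'
Value: Electronics

Electronics


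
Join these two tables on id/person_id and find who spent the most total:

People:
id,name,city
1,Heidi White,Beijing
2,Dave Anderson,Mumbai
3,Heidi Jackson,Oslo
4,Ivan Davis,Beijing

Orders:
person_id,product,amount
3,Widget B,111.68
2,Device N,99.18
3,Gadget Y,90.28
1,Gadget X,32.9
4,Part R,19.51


Join on: people.id = orders.person_id

Joined rows:
  Heidi Jackson (Oslo) bought Widget B for $111.68
  Dave Anderson (Mumbai) bought Device N for $99.18
  Heidi Jackson (Oslo) bought Gadget Y for $90.28
  Heidi White (Beijing) bought Gadget X for $32.9
  Ivan Davis (Beijing) bought Part R for $19.51

Total per person:
  Heidi Jackson: $201.96
  Dave Anderson: $99.18
  Heidi White: $32.90
  Ivan Davis: $19.51

Top spender: Heidi Jackson ($201.96)

Heidi Jackson ($201.96)


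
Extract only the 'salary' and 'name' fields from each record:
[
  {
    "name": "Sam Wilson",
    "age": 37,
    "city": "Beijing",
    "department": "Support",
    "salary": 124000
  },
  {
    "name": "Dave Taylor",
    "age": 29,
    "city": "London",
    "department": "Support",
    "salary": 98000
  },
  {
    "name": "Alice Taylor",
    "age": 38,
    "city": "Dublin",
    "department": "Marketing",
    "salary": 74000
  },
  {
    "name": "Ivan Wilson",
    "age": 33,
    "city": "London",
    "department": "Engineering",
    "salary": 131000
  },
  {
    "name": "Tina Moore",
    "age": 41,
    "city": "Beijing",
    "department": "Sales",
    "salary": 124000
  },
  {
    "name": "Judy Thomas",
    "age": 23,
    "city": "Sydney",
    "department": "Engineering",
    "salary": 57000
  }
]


Original: 6 records with fields: name, age, city, department, salary
Keep: ['salary', 'name']
Drop: ['age', 'city', 'department']
Result: 6 records, 2 fields each

[
  {
    "salary": 124000,
    "name": "Sam Wilson"
  },
  {
    "salary": 98000,
    "name": "Dave Taylor"
  },
  {
    "salary": 74000,
    "name": "Alice Taylor"
  },
  {
    "salary": 131000,
    "name": "Ivan Wilson"
  },
  {
    "salary": 124000,
    "name": "Tina Moore"
  },
  {
    "salary": 57000,
    "name": "Judy Thomas"
  }
]
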